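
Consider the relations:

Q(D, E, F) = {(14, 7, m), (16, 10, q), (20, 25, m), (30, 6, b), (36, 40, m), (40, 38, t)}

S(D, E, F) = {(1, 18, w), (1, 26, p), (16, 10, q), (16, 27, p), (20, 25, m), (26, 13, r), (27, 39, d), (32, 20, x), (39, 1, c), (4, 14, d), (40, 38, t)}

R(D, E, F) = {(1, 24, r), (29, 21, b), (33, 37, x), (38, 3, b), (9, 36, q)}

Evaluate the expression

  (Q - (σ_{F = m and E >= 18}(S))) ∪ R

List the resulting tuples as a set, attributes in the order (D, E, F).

{(1, 24, r), (14, 7, m), (16, 10, q), (29, 21, b), (30, 6, b), (33, 37, x), (36, 40, m), (38, 3, b), (40, 38, t), (9, 36, q)}

Selection F = m and E >= 18: {(20, 25, m)}
Set difference of the two operands is {(14, 7, m), (16, 10, q), (30, 6, b), (36, 40, m), (40, 38, t)}.
Set union of the two operands is {(1, 24, r), (14, 7, m), (16, 10, q), (29, 21, b), (30, 6, b), (33, 37, x), (36, 40, m), (38, 3, b), (40, 38, t), (9, 36, q)}.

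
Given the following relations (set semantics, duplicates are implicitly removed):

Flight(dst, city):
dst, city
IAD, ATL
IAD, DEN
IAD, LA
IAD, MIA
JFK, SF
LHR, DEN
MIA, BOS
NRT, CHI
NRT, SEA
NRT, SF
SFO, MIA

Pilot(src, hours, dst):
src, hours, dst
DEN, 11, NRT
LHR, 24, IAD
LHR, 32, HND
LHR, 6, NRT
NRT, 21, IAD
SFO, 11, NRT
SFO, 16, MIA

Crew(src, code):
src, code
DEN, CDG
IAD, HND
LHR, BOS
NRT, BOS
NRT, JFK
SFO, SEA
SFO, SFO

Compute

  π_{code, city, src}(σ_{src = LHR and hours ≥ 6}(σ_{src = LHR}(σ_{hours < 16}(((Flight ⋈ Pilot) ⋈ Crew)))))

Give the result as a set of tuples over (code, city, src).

Flight ⋈ Pilot (natural join on dst): {(IAD, ATL, LHR, 24), (IAD, ATL, NRT, 21), (IAD, DEN, LHR, 24), (IAD, DEN, NRT, 21), (IAD, LA, LHR, 24), (IAD, LA, NRT, 21), (IAD, MIA, LHR, 24), (IAD, MIA, NRT, 21), (MIA, BOS, SFO, 16), (NRT, CHI, DEN, 11), (NRT, CHI, LHR, 6), (NRT, CHI, SFO, 11), (NRT, SEA, DEN, 11), (NRT, SEA, LHR, 6), (NRT, SEA, SFO, 11), (NRT, SF, DEN, 11), (NRT, SF, LHR, 6), (NRT, SF, SFO, 11)}
(Flight ⋈ Pilot) ⋈ Crew (natural join on src): {(IAD, ATL, LHR, 24, BOS), (IAD, ATL, NRT, 21, BOS), (IAD, ATL, NRT, 21, JFK), (IAD, DEN, LHR, 24, BOS), (IAD, DEN, NRT, 21, BOS), (IAD, DEN, NRT, 21, JFK), (IAD, LA, LHR, 24, BOS), (IAD, LA, NRT, 21, BOS), (IAD, LA, NRT, 21, JFK), (IAD, MIA, LHR, 24, BOS), (IAD, MIA, NRT, 21, BOS), (IAD, MIA, NRT, 21, JFK), (MIA, BOS, SFO, 16, SEA), (MIA, BOS, SFO, 16, SFO), (NRT, CHI, DEN, 11, CDG), (NRT, CHI, LHR, 6, BOS), (NRT, CHI, SFO, 11, SEA), (NRT, CHI, SFO, 11, SFO), (NRT, SEA, DEN, 11, CDG), (NRT, SEA, LHR, 6, BOS), (NRT, SEA, SFO, 11, SEA), (NRT, SEA, SFO, 11, SFO), (NRT, SF, DEN, 11, CDG), (NRT, SF, LHR, 6, BOS), (NRT, SF, SFO, 11, SEA), (NRT, SF, SFO, 11, SFO)}
Filtering on hours < 16 leaves {(NRT, CHI, DEN, 11, CDG), (NRT, CHI, LHR, 6, BOS), (NRT, CHI, SFO, 11, SEA), (NRT, CHI, SFO, 11, SFO), (NRT, SEA, DEN, 11, CDG), (NRT, SEA, LHR, 6, BOS), (NRT, SEA, SFO, 11, SEA), (NRT, SEA, SFO, 11, SFO), (NRT, SF, DEN, 11, CDG), (NRT, SF, LHR, 6, BOS), (NRT, SF, SFO, 11, SEA), (NRT, SF, SFO, 11, SFO)}.
Filtering on src = LHR leaves {(NRT, CHI, LHR, 6, BOS), (NRT, SEA, LHR, 6, BOS), (NRT, SF, LHR, 6, BOS)}.
Filtering on src = LHR and hours ≥ 6 leaves {(NRT, CHI, LHR, 6, BOS), (NRT, SEA, LHR, 6, BOS), (NRT, SF, LHR, 6, BOS)}.
Projecting to code, city, src: {(BOS, CHI, LHR), (BOS, SEA, LHR), (BOS, SF, LHR)}

{(BOS, CHI, LHR), (BOS, SEA, LHR), (BOS, SF, LHR)}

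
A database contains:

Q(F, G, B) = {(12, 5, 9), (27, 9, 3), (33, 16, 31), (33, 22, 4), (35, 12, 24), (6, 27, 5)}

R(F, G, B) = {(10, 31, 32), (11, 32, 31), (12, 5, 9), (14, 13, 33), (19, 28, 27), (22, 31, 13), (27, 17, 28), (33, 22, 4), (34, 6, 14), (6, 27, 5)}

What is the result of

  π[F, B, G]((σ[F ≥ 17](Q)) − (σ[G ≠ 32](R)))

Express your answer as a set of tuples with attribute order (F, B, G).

σ[F ≥ 17]: keep tuples satisfying F ≥ 17 → {(27, 9, 3), (33, 16, 31), (33, 22, 4), (35, 12, 24)}
σ[G ≠ 32]: keep tuples satisfying G ≠ 32 → {(10, 31, 32), (12, 5, 9), (14, 13, 33), (19, 28, 27), (22, 31, 13), (27, 17, 28), (33, 22, 4), (34, 6, 14), (6, 27, 5)}
Difference: {(27, 9, 3), (33, 16, 31), (33, 22, 4), (35, 12, 24)} with {(10, 31, 32), (12, 5, 9), (14, 13, 33), (19, 28, 27), (22, 31, 13), (27, 17, 28), (33, 22, 4), (34, 6, 14), (6, 27, 5)} → {(27, 9, 3), (33, 16, 31), (35, 12, 24)}
Projecting to F, B, G: {(27, 3, 9), (33, 31, 16), (35, 24, 12)}

{(27, 3, 9), (33, 31, 16), (35, 24, 12)}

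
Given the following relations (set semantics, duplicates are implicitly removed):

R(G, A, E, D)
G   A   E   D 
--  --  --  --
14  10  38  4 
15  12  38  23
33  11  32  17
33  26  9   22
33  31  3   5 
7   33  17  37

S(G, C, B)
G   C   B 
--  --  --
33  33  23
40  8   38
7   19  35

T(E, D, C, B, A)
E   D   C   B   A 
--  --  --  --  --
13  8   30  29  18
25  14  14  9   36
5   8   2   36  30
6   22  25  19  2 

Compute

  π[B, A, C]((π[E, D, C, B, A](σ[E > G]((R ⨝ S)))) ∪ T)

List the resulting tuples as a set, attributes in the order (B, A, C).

Natural join on G: {(33, 11, 32, 17, 33, 23), (33, 26, 9, 22, 33, 23), (33, 31, 3, 5, 33, 23), (7, 33, 17, 37, 19, 35)}
σ[E > G]: keep tuples satisfying E > G → {(7, 33, 17, 37, 19, 35)}
Keep only column(s) E, D, C, B, A: {(17, 37, 19, 35, 33)}
Taking the union: {(13, 8, 30, 29, 18), (17, 37, 19, 35, 33), (25, 14, 14, 9, 36), (5, 8, 2, 36, 30), (6, 22, 25, 19, 2)}
Keep only column(s) B, A, C: {(19, 2, 25), (29, 18, 30), (35, 33, 19), (36, 30, 2), (9, 36, 14)}

{(19, 2, 25), (29, 18, 30), (35, 33, 19), (36, 30, 2), (9, 36, 14)}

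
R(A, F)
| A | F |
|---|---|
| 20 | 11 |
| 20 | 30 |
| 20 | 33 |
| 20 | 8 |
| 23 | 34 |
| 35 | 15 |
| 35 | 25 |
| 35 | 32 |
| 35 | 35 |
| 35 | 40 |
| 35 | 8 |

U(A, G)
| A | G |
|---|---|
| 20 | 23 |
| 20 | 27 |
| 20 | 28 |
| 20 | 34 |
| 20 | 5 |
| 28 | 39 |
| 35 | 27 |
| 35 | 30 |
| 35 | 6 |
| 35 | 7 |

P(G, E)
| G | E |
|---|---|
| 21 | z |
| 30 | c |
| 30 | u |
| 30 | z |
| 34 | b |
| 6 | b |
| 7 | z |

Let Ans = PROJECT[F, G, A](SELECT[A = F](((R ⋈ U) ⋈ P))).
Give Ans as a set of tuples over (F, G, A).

{(35, 30, 35), (35, 6, 35), (35, 7, 35)}

Joining R and U on A yields {(20, 11, 23), (20, 11, 27), (20, 11, 28), (20, 11, 34), (20, 11, 5), (20, 30, 23), (20, 30, 27), (20, 30, 28), (20, 30, 34), (20, 30, 5), (20, 33, 23), (20, 33, 27), (20, 33, 28), (20, 33, 34), (20, 33, 5), (20, 8, 23), (20, 8, 27), (20, 8, 28), (20, 8, 34), (20, 8, 5), (35, 15, 27), (35, 15, 30), (35, 15, 6), (35, 15, 7), (35, 25, 27), (35, 25, 30), (35, 25, 6), (35, 25, 7), (35, 32, 27), (35, 32, 30), (35, 32, 6), (35, 32, 7), (35, 35, 27), (35, 35, 30), (35, 35, 6), (35, 35, 7), (35, 40, 27), (35, 40, 30), (35, 40, 6), (35, 40, 7), (35, 8, 27), (35, 8, 30), (35, 8, 6), (35, 8, 7)}.
Joining (R ⋈ U) and P on G yields {(20, 11, 34, b), (20, 30, 34, b), (20, 33, 34, b), (20, 8, 34, b), (35, 15, 30, c), (35, 15, 30, u), (35, 15, 30, z), (35, 15, 6, b), (35, 15, 7, z), (35, 25, 30, c), (35, 25, 30, u), (35, 25, 30, z), (35, 25, 6, b), (35, 25, 7, z), (35, 32, 30, c), (35, 32, 30, u), (35, 32, 30, z), (35, 32, 6, b), (35, 32, 7, z), (35, 35, 30, c), (35, 35, 30, u), (35, 35, 30, z), (35, 35, 6, b), (35, 35, 7, z), (35, 40, 30, c), (35, 40, 30, u), (35, 40, 30, z), (35, 40, 6, b), (35, 40, 7, z), (35, 8, 30, c), (35, 8, 30, u), (35, 8, 30, z), (35, 8, 6, b), (35, 8, 7, z)}.
Apply σ_{A = F}; surviving tuples: {(35, 35, 30, c), (35, 35, 30, u), (35, 35, 30, z), (35, 35, 6, b), (35, 35, 7, z)}
π[F, G, A]: project onto (F, G, A) (2 duplicate(s) eliminated) → {(35, 30, 35), (35, 6, 35), (35, 7, 35)}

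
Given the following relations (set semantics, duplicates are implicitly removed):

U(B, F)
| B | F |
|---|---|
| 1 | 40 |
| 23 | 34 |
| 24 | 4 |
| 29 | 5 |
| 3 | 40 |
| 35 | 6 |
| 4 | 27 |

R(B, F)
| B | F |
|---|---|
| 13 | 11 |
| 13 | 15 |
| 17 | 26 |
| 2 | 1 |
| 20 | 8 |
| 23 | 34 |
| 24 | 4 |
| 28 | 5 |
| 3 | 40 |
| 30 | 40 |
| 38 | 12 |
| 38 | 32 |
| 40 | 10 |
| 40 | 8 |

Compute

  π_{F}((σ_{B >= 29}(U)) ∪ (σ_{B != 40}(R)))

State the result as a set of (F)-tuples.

Apply σ_{B >= 29}; surviving tuples: {(29, 5), (35, 6)}
Apply σ_{B != 40}; surviving tuples: {(13, 11), (13, 15), (17, 26), (2, 1), (20, 8), (23, 34), (24, 4), (28, 5), (3, 40), (30, 40), (38, 12), (38, 32)}
Set union of the two operands is {(13, 11), (13, 15), (17, 26), (2, 1), (20, 8), (23, 34), (24, 4), (28, 5), (29, 5), (3, 40), (30, 40), (35, 6), (38, 12), (38, 32)}.
π_{F} gives {1, 11, 12, 15, 26, 32, 34, 4, 40, 5, 6, 8} (2 duplicate(s) eliminated).

{1, 11, 12, 15, 26, 32, 34, 4, 40, 5, 6, 8}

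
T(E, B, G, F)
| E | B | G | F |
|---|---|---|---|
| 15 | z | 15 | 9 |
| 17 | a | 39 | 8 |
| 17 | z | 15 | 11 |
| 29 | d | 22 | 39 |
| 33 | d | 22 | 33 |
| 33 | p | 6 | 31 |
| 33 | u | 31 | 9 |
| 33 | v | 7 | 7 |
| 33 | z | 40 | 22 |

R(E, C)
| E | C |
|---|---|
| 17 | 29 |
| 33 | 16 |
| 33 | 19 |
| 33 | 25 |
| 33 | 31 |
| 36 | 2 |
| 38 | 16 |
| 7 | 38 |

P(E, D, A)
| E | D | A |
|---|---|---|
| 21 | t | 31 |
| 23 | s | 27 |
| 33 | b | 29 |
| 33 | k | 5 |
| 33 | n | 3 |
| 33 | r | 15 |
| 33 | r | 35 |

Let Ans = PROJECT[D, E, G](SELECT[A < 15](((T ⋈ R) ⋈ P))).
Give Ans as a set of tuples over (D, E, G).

{(k, 33, 22), (k, 33, 31), (k, 33, 40), (k, 33, 6), (k, 33, 7), (n, 33, 22), (n, 33, 31), (n, 33, 40), (n, 33, 6), (n, 33, 7)}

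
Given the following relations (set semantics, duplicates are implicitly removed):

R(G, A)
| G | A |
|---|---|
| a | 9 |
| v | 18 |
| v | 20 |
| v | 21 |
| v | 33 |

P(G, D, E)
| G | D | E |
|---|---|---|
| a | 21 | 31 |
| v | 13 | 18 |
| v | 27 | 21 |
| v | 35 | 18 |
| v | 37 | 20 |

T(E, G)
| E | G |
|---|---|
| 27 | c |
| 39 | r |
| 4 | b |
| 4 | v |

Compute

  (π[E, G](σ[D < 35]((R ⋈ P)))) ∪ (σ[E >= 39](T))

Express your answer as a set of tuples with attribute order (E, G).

Natural join on G: {(a, 9, 21, 31), (v, 18, 13, 18), (v, 18, 27, 21), (v, 18, 35, 18), (v, 18, 37, 20), (v, 20, 13, 18), (v, 20, 27, 21), (v, 20, 35, 18), (v, 20, 37, 20), (v, 21, 13, 18), (v, 21, 27, 21), (v, 21, 35, 18), (v, 21, 37, 20), (v, 33, 13, 18), (v, 33, 27, 21), (v, 33, 35, 18), (v, 33, 37, 20)}
σ[D < 35]: keep tuples satisfying D < 35 → {(a, 9, 21, 31), (v, 18, 13, 18), (v, 18, 27, 21), (v, 20, 13, 18), (v, 20, 27, 21), (v, 21, 13, 18), (v, 21, 27, 21), (v, 33, 13, 18), (v, 33, 27, 21)}
Keep only column(s) E, G (6 duplicate(s) eliminated): {(18, v), (21, v), (31, a)}
σ[E >= 39]: keep tuples satisfying E >= 39 → {(39, r)}
Union: {(18, v), (21, v), (31, a)} with {(39, r)} → {(18, v), (21, v), (31, a), (39, r)}

{(18, v), (21, v), (31, a), (39, r)}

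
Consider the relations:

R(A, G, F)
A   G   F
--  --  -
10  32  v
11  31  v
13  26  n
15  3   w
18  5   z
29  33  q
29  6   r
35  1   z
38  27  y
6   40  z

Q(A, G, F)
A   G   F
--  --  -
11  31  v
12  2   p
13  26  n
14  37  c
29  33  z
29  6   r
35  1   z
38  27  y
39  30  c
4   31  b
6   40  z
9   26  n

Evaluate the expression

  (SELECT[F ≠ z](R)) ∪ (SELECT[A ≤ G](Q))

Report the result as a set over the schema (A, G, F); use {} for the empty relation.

{(10, 32, v), (11, 31, v), (13, 26, n), (14, 37, c), (15, 3, w), (29, 33, q), (29, 33, z), (29, 6, r), (38, 27, y), (4, 31, b), (6, 40, z), (9, 26, n)}

Filtering on F ≠ z leaves {(10, 32, v), (11, 31, v), (13, 26, n), (15, 3, w), (29, 33, q), (29, 6, r), (38, 27, y)}.
Filtering on A ≤ G leaves {(11, 31, v), (13, 26, n), (14, 37, c), (29, 33, z), (4, 31, b), (6, 40, z), (9, 26, n)}.
Union: {(10, 32, v), (11, 31, v), (13, 26, n), (15, 3, w), (29, 33, q), (29, 6, r), (38, 27, y)} with {(11, 31, v), (13, 26, n), (14, 37, c), (29, 33, z), (4, 31, b), (6, 40, z), (9, 26, n)} → {(10, 32, v), (11, 31, v), (13, 26, n), (14, 37, c), (15, 3, w), (29, 33, q), (29, 33, z), (29, 6, r), (38, 27, y), (4, 31, b), (6, 40, z), (9, 26, n)}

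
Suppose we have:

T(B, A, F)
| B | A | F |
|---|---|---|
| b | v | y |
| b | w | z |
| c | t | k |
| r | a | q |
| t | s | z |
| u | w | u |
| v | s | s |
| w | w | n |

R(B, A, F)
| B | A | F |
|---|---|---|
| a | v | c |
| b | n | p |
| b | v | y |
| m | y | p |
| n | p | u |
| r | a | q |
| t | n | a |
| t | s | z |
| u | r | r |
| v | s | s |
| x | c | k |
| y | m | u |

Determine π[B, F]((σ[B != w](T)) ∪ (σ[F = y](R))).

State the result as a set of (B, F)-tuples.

{(b, y), (b, z), (c, k), (r, q), (t, z), (u, u), (v, s)}

Apply σ_{B != w}; surviving tuples: {(b, v, y), (b, w, z), (c, t, k), (r, a, q), (t, s, z), (u, w, u), (v, s, s)}
Apply σ_{F = y}; surviving tuples: {(b, v, y)}
Taking the union: {(b, v, y), (b, w, z), (c, t, k), (r, a, q), (t, s, z), (u, w, u), (v, s, s)}
Projecting to B, F: {(b, y), (b, z), (c, k), (r, q), (t, z), (u, u), (v, s)}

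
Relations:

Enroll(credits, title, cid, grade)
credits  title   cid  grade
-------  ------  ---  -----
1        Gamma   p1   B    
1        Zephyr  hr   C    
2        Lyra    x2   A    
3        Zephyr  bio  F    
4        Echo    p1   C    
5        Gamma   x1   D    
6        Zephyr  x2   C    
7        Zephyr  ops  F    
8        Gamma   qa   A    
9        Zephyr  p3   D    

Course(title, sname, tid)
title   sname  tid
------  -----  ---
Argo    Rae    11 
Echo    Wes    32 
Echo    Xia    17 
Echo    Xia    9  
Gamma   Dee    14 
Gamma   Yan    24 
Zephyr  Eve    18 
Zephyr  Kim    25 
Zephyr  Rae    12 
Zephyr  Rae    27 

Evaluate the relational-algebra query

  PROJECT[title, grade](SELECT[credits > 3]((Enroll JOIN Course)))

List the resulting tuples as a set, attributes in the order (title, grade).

{(Echo, C), (Gamma, A), (Gamma, D), (Zephyr, C), (Zephyr, D), (Zephyr, F)}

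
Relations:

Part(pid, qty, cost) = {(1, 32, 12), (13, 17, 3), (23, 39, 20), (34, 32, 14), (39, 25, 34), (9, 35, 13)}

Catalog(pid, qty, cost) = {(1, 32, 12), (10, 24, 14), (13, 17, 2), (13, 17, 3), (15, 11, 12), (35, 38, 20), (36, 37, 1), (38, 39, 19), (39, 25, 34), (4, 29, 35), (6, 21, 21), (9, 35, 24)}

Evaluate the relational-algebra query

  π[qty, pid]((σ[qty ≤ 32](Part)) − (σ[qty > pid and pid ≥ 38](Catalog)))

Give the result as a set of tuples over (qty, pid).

{(17, 13), (25, 39), (32, 1), (32, 34)}

Apply σ_{qty ≤ 32}; surviving tuples: {(1, 32, 12), (13, 17, 3), (34, 32, 14), (39, 25, 34)}
Apply σ_{qty > pid and pid ≥ 38}; surviving tuples: {(38, 39, 19)}
Difference: {(1, 32, 12), (13, 17, 3), (34, 32, 14), (39, 25, 34)} with {(38, 39, 19)} → {(1, 32, 12), (13, 17, 3), (34, 32, 14), (39, 25, 34)}
Projecting to qty, pid: {(17, 13), (25, 39), (32, 1), (32, 34)}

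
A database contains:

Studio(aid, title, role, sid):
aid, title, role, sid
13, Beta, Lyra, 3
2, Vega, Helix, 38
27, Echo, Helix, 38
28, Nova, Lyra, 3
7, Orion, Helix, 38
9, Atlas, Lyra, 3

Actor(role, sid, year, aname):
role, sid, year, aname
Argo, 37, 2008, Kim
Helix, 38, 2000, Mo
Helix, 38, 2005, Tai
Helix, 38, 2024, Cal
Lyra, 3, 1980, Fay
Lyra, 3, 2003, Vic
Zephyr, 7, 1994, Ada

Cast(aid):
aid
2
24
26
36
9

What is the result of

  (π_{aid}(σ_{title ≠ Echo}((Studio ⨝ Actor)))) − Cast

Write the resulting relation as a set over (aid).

Studio ⋈ Actor (natural join on role, sid): {(13, Beta, Lyra, 3, 1980, Fay), (13, Beta, Lyra, 3, 2003, Vic), (2, Vega, Helix, 38, 2000, Mo), (2, Vega, Helix, 38, 2005, Tai), (2, Vega, Helix, 38, 2024, Cal), (27, Echo, Helix, 38, 2000, Mo), (27, Echo, Helix, 38, 2005, Tai), (27, Echo, Helix, 38, 2024, Cal), (28, Nova, Lyra, 3, 1980, Fay), (28, Nova, Lyra, 3, 2003, Vic), (7, Orion, Helix, 38, 2000, Mo), (7, Orion, Helix, 38, 2005, Tai), (7, Orion, Helix, 38, 2024, Cal), (9, Atlas, Lyra, 3, 1980, Fay), (9, Atlas, Lyra, 3, 2003, Vic)}
Filtering on title ≠ Echo leaves {(13, Beta, Lyra, 3, 1980, Fay), (13, Beta, Lyra, 3, 2003, Vic), (2, Vega, Helix, 38, 2000, Mo), (2, Vega, Helix, 38, 2005, Tai), (2, Vega, Helix, 38, 2024, Cal), (28, Nova, Lyra, 3, 1980, Fay), (28, Nova, Lyra, 3, 2003, Vic), (7, Orion, Helix, 38, 2000, Mo), (7, Orion, Helix, 38, 2005, Tai), (7, Orion, Helix, 38, 2024, Cal), (9, Atlas, Lyra, 3, 1980, Fay), (9, Atlas, Lyra, 3, 2003, Vic)}.
Projecting to aid (7 duplicate(s) eliminated): {13, 2, 28, 7, 9}
Taking the difference: {13, 28, 7}

{13, 28, 7}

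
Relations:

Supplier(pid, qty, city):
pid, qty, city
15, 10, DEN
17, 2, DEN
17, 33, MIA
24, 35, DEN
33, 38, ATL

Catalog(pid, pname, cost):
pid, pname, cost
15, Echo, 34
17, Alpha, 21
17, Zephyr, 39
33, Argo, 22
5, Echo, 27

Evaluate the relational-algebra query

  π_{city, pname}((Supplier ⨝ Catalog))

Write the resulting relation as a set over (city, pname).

{(ATL, Argo), (DEN, Alpha), (DEN, Echo), (DEN, Zephyr), (MIA, Alpha), (MIA, Zephyr)}

Supplier ⋈ Catalog (natural join on pid): {(15, 10, DEN, Echo, 34), (17, 2, DEN, Alpha, 21), (17, 2, DEN, Zephyr, 39), (17, 33, MIA, Alpha, 21), (17, 33, MIA, Zephyr, 39), (33, 38, ATL, Argo, 22)}
π[city, pname]: project onto (city, pname) → {(ATL, Argo), (DEN, Alpha), (DEN, Echo), (DEN, Zephyr), (MIA, Alpha), (MIA, Zephyr)}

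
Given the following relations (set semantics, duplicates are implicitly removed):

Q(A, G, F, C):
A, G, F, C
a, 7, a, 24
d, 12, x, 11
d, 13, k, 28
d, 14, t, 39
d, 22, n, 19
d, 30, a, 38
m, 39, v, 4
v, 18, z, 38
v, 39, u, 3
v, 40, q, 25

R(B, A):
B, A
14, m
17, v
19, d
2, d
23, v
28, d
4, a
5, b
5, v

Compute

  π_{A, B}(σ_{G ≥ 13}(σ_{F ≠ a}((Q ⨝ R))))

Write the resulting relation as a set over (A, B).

Q ⋈ R (natural join on A): {(a, 7, a, 24, 4), (d, 12, x, 11, 19), (d, 12, x, 11, 2), (d, 12, x, 11, 28), (d, 13, k, 28, 19), (d, 13, k, 28, 2), (d, 13, k, 28, 28), (d, 14, t, 39, 19), (d, 14, t, 39, 2), (d, 14, t, 39, 28), (d, 22, n, 19, 19), (d, 22, n, 19, 2), (d, 22, n, 19, 28), (d, 30, a, 38, 19), (d, 30, a, 38, 2), (d, 30, a, 38, 28), (m, 39, v, 4, 14), (v, 18, z, 38, 17), (v, 18, z, 38, 23), (v, 18, z, 38, 5), (v, 39, u, 3, 17), (v, 39, u, 3, 23), (v, 39, u, 3, 5), (v, 40, q, 25, 17), (v, 40, q, 25, 23), (v, 40, q, 25, 5)}
σ[F ≠ a]: keep tuples satisfying F ≠ a → {(d, 12, x, 11, 19), (d, 12, x, 11, 2), (d, 12, x, 11, 28), (d, 13, k, 28, 19), (d, 13, k, 28, 2), (d, 13, k, 28, 28), (d, 14, t, 39, 19), (d, 14, t, 39, 2), (d, 14, t, 39, 28), (d, 22, n, 19, 19), (d, 22, n, 19, 2), (d, 22, n, 19, 28), (m, 39, v, 4, 14), (v, 18, z, 38, 17), (v, 18, z, 38, 23), (v, 18, z, 38, 5), (v, 39, u, 3, 17), (v, 39, u, 3, 23), (v, 39, u, 3, 5), (v, 40, q, 25, 17), (v, 40, q, 25, 23), (v, 40, q, 25, 5)}
σ[G ≥ 13]: keep tuples satisfying G ≥ 13 → {(d, 13, k, 28, 19), (d, 13, k, 28, 2), (d, 13, k, 28, 28), (d, 14, t, 39, 19), (d, 14, t, 39, 2), (d, 14, t, 39, 28), (d, 22, n, 19, 19), (d, 22, n, 19, 2), (d, 22, n, 19, 28), (m, 39, v, 4, 14), (v, 18, z, 38, 17), (v, 18, z, 38, 23), (v, 18, z, 38, 5), (v, 39, u, 3, 17), (v, 39, u, 3, 23), (v, 39, u, 3, 5), (v, 40, q, 25, 17), (v, 40, q, 25, 23), (v, 40, q, 25, 5)}
Keep only column(s) A, B (12 duplicate(s) eliminated): {(d, 19), (d, 2), (d, 28), (m, 14), (v, 17), (v, 23), (v, 5)}

{(d, 19), (d, 2), (d, 28), (m, 14), (v, 17), (v, 23), (v, 5)}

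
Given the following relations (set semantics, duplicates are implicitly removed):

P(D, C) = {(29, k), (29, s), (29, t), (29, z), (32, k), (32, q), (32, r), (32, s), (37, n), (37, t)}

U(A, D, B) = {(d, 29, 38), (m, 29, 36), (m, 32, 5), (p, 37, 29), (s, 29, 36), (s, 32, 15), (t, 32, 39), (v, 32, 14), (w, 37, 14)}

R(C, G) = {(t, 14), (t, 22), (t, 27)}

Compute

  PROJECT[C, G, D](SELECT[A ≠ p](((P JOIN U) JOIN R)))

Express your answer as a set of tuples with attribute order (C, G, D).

{(t, 14, 29), (t, 14, 37), (t, 22, 29), (t, 22, 37), (t, 27, 29), (t, 27, 37)}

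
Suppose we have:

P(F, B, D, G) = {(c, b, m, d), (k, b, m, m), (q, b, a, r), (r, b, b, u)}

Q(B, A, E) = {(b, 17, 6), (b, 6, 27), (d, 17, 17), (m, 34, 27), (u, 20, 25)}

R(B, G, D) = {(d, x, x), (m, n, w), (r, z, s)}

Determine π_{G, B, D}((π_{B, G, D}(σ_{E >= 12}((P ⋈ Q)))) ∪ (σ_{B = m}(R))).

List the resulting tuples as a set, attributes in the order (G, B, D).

P ⋈ Q (natural join on B): {(c, b, m, d, 17, 6), (c, b, m, d, 6, 27), (k, b, m, m, 17, 6), (k, b, m, m, 6, 27), (q, b, a, r, 17, 6), (q, b, a, r, 6, 27), (r, b, b, u, 17, 6), (r, b, b, u, 6, 27)}
Apply σ_{E >= 12}; surviving tuples: {(c, b, m, d, 6, 27), (k, b, m, m, 6, 27), (q, b, a, r, 6, 27), (r, b, b, u, 6, 27)}
Keep only column(s) B, G, D: {(b, d, m), (b, m, m), (b, r, a), (b, u, b)}
Apply σ_{B = m}; surviving tuples: {(m, n, w)}
Union: {(b, d, m), (b, m, m), (b, r, a), (b, u, b)} with {(m, n, w)} → {(b, d, m), (b, m, m), (b, r, a), (b, u, b), (m, n, w)}
Keep only column(s) G, B, D: {(d, b, m), (m, b, m), (n, m, w), (r, b, a), (u, b, b)}

{(d, b, m), (m, b, m), (n, m, w), (r, b, a), (u, b, b)}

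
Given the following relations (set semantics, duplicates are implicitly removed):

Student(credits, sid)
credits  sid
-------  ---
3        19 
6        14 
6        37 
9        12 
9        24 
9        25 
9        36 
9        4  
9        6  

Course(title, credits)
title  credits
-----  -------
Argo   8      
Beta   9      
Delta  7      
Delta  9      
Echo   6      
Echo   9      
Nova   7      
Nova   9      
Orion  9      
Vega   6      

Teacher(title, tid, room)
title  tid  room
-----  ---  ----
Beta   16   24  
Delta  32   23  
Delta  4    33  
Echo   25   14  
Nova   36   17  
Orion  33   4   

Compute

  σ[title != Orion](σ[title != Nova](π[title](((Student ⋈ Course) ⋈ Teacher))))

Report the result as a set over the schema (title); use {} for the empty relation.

Student ⋈ Course (natural join on credits): {(6, 14, Echo), (6, 14, Vega), (6, 37, Echo), (6, 37, Vega), (9, 12, Beta), (9, 12, Delta), (9, 12, Echo), (9, 12, Nova), (9, 12, Orion), (9, 24, Beta), (9, 24, Delta), (9, 24, Echo), (9, 24, Nova), (9, 24, Orion), (9, 25, Beta), (9, 25, Delta), (9, 25, Echo), (9, 25, Nova), (9, 25, Orion), (9, 36, Beta), (9, 36, Delta), (9, 36, Echo), (9, 36, Nova), (9, 36, Orion), (9, 4, Beta), (9, 4, Delta), (9, 4, Echo), (9, 4, Nova), (9, 4, Orion), (9, 6, Beta), (9, 6, Delta), (9, 6, Echo), (9, 6, Nova), (9, 6, Orion)}
(Student ⋈ Course) ⋈ Teacher (natural join on title): {(6, 14, Echo, 25, 14), (6, 37, Echo, 25, 14), (9, 12, Beta, 16, 24), (9, 12, Delta, 32, 23), (9, 12, Delta, 4, 33), (9, 12, Echo, 25, 14), (9, 12, Nova, 36, 17), (9, 12, Orion, 33, 4), (9, 24, Beta, 16, 24), (9, 24, Delta, 32, 23), (9, 24, Delta, 4, 33), (9, 24, Echo, 25, 14), (9, 24, Nova, 36, 17), (9, 24, Orion, 33, 4), (9, 25, Beta, 16, 24), (9, 25, Delta, 32, 23), (9, 25, Delta, 4, 33), (9, 25, Echo, 25, 14), (9, 25, Nova, 36, 17), (9, 25, Orion, 33, 4), (9, 36, Beta, 16, 24), (9, 36, Delta, 32, 23), (9, 36, Delta, 4, 33), (9, 36, Echo, 25, 14), (9, 36, Nova, 36, 17), (9, 36, Orion, 33, 4), (9, 4, Beta, 16, 24), (9, 4, Delta, 32, 23), (9, 4, Delta, 4, 33), (9, 4, Echo, 25, 14), (9, 4, Nova, 36, 17), (9, 4, Orion, 33, 4), (9, 6, Beta, 16, 24), (9, 6, Delta, 32, 23), (9, 6, Delta, 4, 33), (9, 6, Echo, 25, 14), (9, 6, Nova, 36, 17), (9, 6, Orion, 33, 4)}
Projecting to title (33 duplicate(s) eliminated): {Beta, Delta, Echo, Nova, Orion}
σ[title != Nova]: keep tuples satisfying title != Nova → {Beta, Delta, Echo, Orion}
σ[title != Orion]: keep tuples satisfying title != Orion → {Beta, Delta, Echo}

{Beta, Delta, Echo}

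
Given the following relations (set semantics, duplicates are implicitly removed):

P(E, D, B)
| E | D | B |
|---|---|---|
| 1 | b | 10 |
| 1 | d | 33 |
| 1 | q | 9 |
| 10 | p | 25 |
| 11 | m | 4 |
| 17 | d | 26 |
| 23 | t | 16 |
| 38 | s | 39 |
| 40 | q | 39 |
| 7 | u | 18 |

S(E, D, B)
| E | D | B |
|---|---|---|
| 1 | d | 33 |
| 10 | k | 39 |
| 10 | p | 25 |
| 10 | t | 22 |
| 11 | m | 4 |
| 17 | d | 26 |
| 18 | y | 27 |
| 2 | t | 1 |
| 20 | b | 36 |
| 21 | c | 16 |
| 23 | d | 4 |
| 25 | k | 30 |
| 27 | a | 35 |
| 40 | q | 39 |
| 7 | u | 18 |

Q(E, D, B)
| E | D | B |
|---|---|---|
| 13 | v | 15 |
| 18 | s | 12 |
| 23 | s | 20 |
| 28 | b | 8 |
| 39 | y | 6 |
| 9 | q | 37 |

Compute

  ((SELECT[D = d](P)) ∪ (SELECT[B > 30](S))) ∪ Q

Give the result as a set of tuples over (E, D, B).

{(1, d, 33), (10, k, 39), (13, v, 15), (17, d, 26), (18, s, 12), (20, b, 36), (23, s, 20), (27, a, 35), (28, b, 8), (39, y, 6), (40, q, 39), (9, q, 37)}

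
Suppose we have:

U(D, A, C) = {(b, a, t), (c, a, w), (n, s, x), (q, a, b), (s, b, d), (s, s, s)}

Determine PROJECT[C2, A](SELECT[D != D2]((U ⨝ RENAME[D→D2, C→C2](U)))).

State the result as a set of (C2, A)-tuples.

ρ[D→D2, C→C2]: schema becomes (D2, A, C2); tuples unchanged.
Natural join on A: {(b, a, t, b, t), (b, a, t, c, w), (b, a, t, q, b), (c, a, w, b, t), (c, a, w, c, w), (c, a, w, q, b), (n, s, x, n, x), (n, s, x, s, s), (q, a, b, b, t), (q, a, b, c, w), (q, a, b, q, b), (s, b, d, s, d), (s, s, s, n, x), (s, s, s, s, s)}
Filtering on D != D2 leaves {(b, a, t, c, w), (b, a, t, q, b), (c, a, w, b, t), (c, a, w, q, b), (n, s, x, s, s), (q, a, b, b, t), (q, a, b, c, w), (s, s, s, n, x)}.
Projecting to C2, A (3 duplicate(s) eliminated): {(b, a), (s, s), (t, a), (w, a), (x, s)}

{(b, a), (s, s), (t, a), (w, a), (x, s)}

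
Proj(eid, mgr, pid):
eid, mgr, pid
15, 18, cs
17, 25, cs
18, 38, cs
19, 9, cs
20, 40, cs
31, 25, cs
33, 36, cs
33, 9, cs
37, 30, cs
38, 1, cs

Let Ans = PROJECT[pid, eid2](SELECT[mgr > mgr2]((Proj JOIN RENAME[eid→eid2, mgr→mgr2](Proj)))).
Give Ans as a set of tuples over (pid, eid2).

{(cs, 15), (cs, 17), (cs, 18), (cs, 19), (cs, 31), (cs, 33), (cs, 37), (cs, 38)}

ρ[eid→eid2, mgr→mgr2]: schema becomes (eid2, mgr2, pid); tuples unchanged.
Natural join on pid: {(15, 18, cs, 15, 18), (15, 18, cs, 17, 25), (15, 18, cs, 18, 38), (15, 18, cs, 19, 9), (15, 18, cs, 20, 40), (15, 18, cs, 31, 25), (15, 18, cs, 33, 36), (15, 18, cs, 33, 9), (15, 18, cs, 37, 30), (15, 18, cs, 38, 1), (17, 25, cs, 15, 18), (17, 25, cs, 17, 25), (17, 25, cs, 18, 38), (17, 25, cs, 19, 9), (17, 25, cs, 20, 40), (17, 25, cs, 31, 25), (17, 25, cs, 33, 36), (17, 25, cs, 33, 9), (17, 25, cs, 37, 30), (17, 25, cs, 38, 1), (18, 38, cs, 15, 18), (18, 38, cs, 17, 25), (18, 38, cs, 18, 38), (18, 38, cs, 19, 9), (18, 38, cs, 20, 40), (18, 38, cs, 31, 25), (18, 38, cs, 33, 36), (18, 38, cs, 33, 9), (18, 38, cs, 37, 30), (18, 38, cs, 38, 1), (19, 9, cs, 15, 18), (19, 9, cs, 17, 25), (19, 9, cs, 18, 38), (19, 9, cs, 19, 9), (19, 9, cs, 20, 40), (19, 9, cs, 31, 25), (19, 9, cs, 33, 36), (19, 9, cs, 33, 9), (19, 9, cs, 37, 30), (19, 9, cs, 38, 1), (20, 40, cs, 15, 18), (20, 40, cs, 17, 25), (20, 40, cs, 18, 38), (20, 40, cs, 19, 9), (20, 40, cs, 20, 40), (20, 40, cs, 31, 25), (20, 40, cs, 33, 36), (20, 40, cs, 33, 9), (20, 40, cs, 37, 30), (20, 40, cs, 38, 1), (31, 25, cs, 15, 18), (31, 25, cs, 17, 25), (31, 25, cs, 18, 38), (31, 25, cs, 19, 9), (31, 25, cs, 20, 40), (31, 25, cs, 31, 25), (31, 25, cs, 33, 36), (31, 25, cs, 33, 9), (31, 25, cs, 37, 30), (31, 25, cs, 38, 1), (33, 36, cs, 15, 18), (33, 36, cs, 17, 25), (33, 36, cs, 18, 38), (33, 36, cs, 19, 9), (33, 36, cs, 20, 40), (33, 36, cs, 31, 25), (33, 36, cs, 33, 36), (33, 36, cs, 33, 9), (33, 36, cs, 37, 30), (33, 36, cs, 38, 1), (33, 9, cs, 15, 18), (33, 9, cs, 17, 25), (33, 9, cs, 18, 38), (33, 9, cs, 19, 9), (33, 9, cs, 20, 40), (33, 9, cs, 31, 25), (33, 9, cs, 33, 36), (33, 9, cs, 33, 9), (33, 9, cs, 37, 30), (33, 9, cs, 38, 1), (37, 30, cs, 15, 18), (37, 30, cs, 17, 25), (37, 30, cs, 18, 38), (37, 30, cs, 19, 9), (37, 30, cs, 20, 40), (37, 30, cs, 31, 25), (37, 30, cs, 33, 36), (37, 30, cs, 33, 9), (37, 30, cs, 37, 30), (37, 30, cs, 38, 1), (38, 1, cs, 15, 18), (38, 1, cs, 17, 25), (38, 1, cs, 18, 38), (38, 1, cs, 19, 9), (38, 1, cs, 20, 40), (38, 1, cs, 31, 25), (38, 1, cs, 33, 36), (38, 1, cs, 33, 9), (38, 1, cs, 37, 30), (38, 1, cs, 38, 1)}
σ[mgr > mgr2]: keep tuples satisfying mgr > mgr2 → {(15, 18, cs, 19, 9), (15, 18, cs, 33, 9), (15, 18, cs, 38, 1), (17, 25, cs, 15, 18), (17, 25, cs, 19, 9), (17, 25, cs, 33, 9), (17, 25, cs, 38, 1), (18, 38, cs, 15, 18), (18, 38, cs, 17, 25), (18, 38, cs, 19, 9), (18, 38, cs, 31, 25), (18, 38, cs, 33, 36), (18, 38, cs, 33, 9), (18, 38, cs, 37, 30), (18, 38, cs, 38, 1), (19, 9, cs, 38, 1), (20, 40, cs, 15, 18), (20, 40, cs, 17, 25), (20, 40, cs, 18, 38), (20, 40, cs, 19, 9), (20, 40, cs, 31, 25), (20, 40, cs, 33, 36), (20, 40, cs, 33, 9), (20, 40, cs, 37, 30), (20, 40, cs, 38, 1), (31, 25, cs, 15, 18), (31, 25, cs, 19, 9), (31, 25, cs, 33, 9), (31, 25, cs, 38, 1), (33, 36, cs, 15, 18), (33, 36, cs, 17, 25), (33, 36, cs, 19, 9), (33, 36, cs, 31, 25), (33, 36, cs, 33, 9), (33, 36, cs, 37, 30), (33, 36, cs, 38, 1), (33, 9, cs, 38, 1), (37, 30, cs, 15, 18), (37, 30, cs, 17, 25), (37, 30, cs, 19, 9), (37, 30, cs, 31, 25), (37, 30, cs, 33, 9), (37, 30, cs, 38, 1)}
π_{pid, eid2} gives {(cs, 15), (cs, 17), (cs, 18), (cs, 19), (cs, 31), (cs, 33), (cs, 37), (cs, 38)} (35 duplicate(s) eliminated).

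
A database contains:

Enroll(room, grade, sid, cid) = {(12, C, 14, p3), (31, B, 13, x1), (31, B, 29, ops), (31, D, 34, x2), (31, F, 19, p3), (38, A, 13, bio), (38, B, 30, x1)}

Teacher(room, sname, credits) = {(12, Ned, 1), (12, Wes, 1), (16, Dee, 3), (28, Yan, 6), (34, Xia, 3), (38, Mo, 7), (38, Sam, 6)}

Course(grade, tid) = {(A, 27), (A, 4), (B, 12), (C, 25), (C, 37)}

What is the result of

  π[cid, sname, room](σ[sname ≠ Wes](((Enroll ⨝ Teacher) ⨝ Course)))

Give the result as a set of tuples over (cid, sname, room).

{(bio, Mo, 38), (bio, Sam, 38), (p3, Ned, 12), (x1, Mo, 38), (x1, Sam, 38)}

Natural join on room: {(12, C, 14, p3, Ned, 1), (12, C, 14, p3, Wes, 1), (38, A, 13, bio, Mo, 7), (38, A, 13, bio, Sam, 6), (38, B, 30, x1, Mo, 7), (38, B, 30, x1, Sam, 6)}
Natural join on grade: {(12, C, 14, p3, Ned, 1, 25), (12, C, 14, p3, Ned, 1, 37), (12, C, 14, p3, Wes, 1, 25), (12, C, 14, p3, Wes, 1, 37), (38, A, 13, bio, Mo, 7, 27), (38, A, 13, bio, Mo, 7, 4), (38, A, 13, bio, Sam, 6, 27), (38, A, 13, bio, Sam, 6, 4), (38, B, 30, x1, Mo, 7, 12), (38, B, 30, x1, Sam, 6, 12)}
σ[sname ≠ Wes]: keep tuples satisfying sname ≠ Wes → {(12, C, 14, p3, Ned, 1, 25), (12, C, 14, p3, Ned, 1, 37), (38, A, 13, bio, Mo, 7, 27), (38, A, 13, bio, Mo, 7, 4), (38, A, 13, bio, Sam, 6, 27), (38, A, 13, bio, Sam, 6, 4), (38, B, 30, x1, Mo, 7, 12), (38, B, 30, x1, Sam, 6, 12)}
π[cid, sname, room]: project onto (cid, sname, room) (3 duplicate(s) eliminated) → {(bio, Mo, 38), (bio, Sam, 38), (p3, Ned, 12), (x1, Mo, 38), (x1, Sam, 38)}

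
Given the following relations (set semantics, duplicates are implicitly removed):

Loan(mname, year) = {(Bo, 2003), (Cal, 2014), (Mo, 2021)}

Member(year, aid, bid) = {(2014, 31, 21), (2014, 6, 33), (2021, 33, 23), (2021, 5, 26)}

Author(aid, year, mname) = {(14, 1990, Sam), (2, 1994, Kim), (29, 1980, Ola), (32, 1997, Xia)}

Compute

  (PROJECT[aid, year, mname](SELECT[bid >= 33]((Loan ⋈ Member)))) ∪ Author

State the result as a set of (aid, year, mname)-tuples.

Loan ⋈ Member (natural join on year): {(Cal, 2014, 31, 21), (Cal, 2014, 6, 33), (Mo, 2021, 33, 23), (Mo, 2021, 5, 26)}
Filtering on bid >= 33 leaves {(Cal, 2014, 6, 33)}.
π_{aid, year, mname} gives {(6, 2014, Cal)}.
Union: {(6, 2014, Cal)} with {(14, 1990, Sam), (2, 1994, Kim), (29, 1980, Ola), (32, 1997, Xia)} → {(14, 1990, Sam), (2, 1994, Kim), (29, 1980, Ola), (32, 1997, Xia), (6, 2014, Cal)}

{(14, 1990, Sam), (2, 1994, Kim), (29, 1980, Ola), (32, 1997, Xia), (6, 2014, Cal)}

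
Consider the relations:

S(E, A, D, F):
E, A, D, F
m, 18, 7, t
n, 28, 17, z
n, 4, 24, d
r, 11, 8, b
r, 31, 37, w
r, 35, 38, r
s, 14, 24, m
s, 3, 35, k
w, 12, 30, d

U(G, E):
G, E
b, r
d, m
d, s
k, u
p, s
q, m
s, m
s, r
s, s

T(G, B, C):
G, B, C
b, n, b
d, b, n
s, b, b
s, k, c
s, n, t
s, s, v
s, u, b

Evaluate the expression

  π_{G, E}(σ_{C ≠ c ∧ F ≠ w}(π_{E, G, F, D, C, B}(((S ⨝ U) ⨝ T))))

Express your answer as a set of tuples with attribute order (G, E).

{(b, r), (d, m), (d, s), (s, m), (s, r), (s, s)}

S ⋈ U (natural join on E): {(m, 18, 7, t, d), (m, 18, 7, t, q), (m, 18, 7, t, s), (r, 11, 8, b, b), (r, 11, 8, b, s), (r, 31, 37, w, b), (r, 31, 37, w, s), (r, 35, 38, r, b), (r, 35, 38, r, s), (s, 14, 24, m, d), (s, 14, 24, m, p), (s, 14, 24, m, s), (s, 3, 35, k, d), (s, 3, 35, k, p), (s, 3, 35, k, s)}
(S ⨝ U) ⋈ T (natural join on G): {(m, 18, 7, t, d, b, n), (m, 18, 7, t, s, b, b), (m, 18, 7, t, s, k, c), (m, 18, 7, t, s, n, t), (m, 18, 7, t, s, s, v), (m, 18, 7, t, s, u, b), (r, 11, 8, b, b, n, b), (r, 11, 8, b, s, b, b), (r, 11, 8, b, s, k, c), (r, 11, 8, b, s, n, t), (r, 11, 8, b, s, s, v), (r, 11, 8, b, s, u, b), (r, 31, 37, w, b, n, b), (r, 31, 37, w, s, b, b), (r, 31, 37, w, s, k, c), (r, 31, 37, w, s, n, t), (r, 31, 37, w, s, s, v), (r, 31, 37, w, s, u, b), (r, 35, 38, r, b, n, b), (r, 35, 38, r, s, b, b), (r, 35, 38, r, s, k, c), (r, 35, 38, r, s, n, t), (r, 35, 38, r, s, s, v), (r, 35, 38, r, s, u, b), (s, 14, 24, m, d, b, n), (s, 14, 24, m, s, b, b), (s, 14, 24, m, s, k, c), (s, 14, 24, m, s, n, t), (s, 14, 24, m, s, s, v), (s, 14, 24, m, s, u, b), (s, 3, 35, k, d, b, n), (s, 3, 35, k, s, b, b), (s, 3, 35, k, s, k, c), (s, 3, 35, k, s, n, t), (s, 3, 35, k, s, s, v), (s, 3, 35, k, s, u, b)}
π_{E, G, F, D, C, B} gives {(m, d, t, 7, n, b), (m, s, t, 7, b, b), (m, s, t, 7, b, u), (m, s, t, 7, c, k), (m, s, t, 7, t, n), (m, s, t, 7, v, s), (r, b, b, 8, b, n), (r, b, r, 38, b, n), (r, b, w, 37, b, n), (r, s, b, 8, b, b), (r, s, b, 8, b, u), (r, s, b, 8, c, k), (r, s, b, 8, t, n), (r, s, b, 8, v, s), (r, s, r, 38, b, b), (r, s, r, 38, b, u), (r, s, r, 38, c, k), (r, s, r, 38, t, n), (r, s, r, 38, v, s), (r, s, w, 37, b, b), (r, s, w, 37, b, u), (r, s, w, 37, c, k), (r, s, w, 37, t, n), (r, s, w, 37, v, s), (s, d, k, 35, n, b), (s, d, m, 24, n, b), (s, s, k, 35, b, b), (s, s, k, 35, b, u), (s, s, k, 35, c, k), (s, s, k, 35, t, n), (s, s, k, 35, v, s), (s, s, m, 24, b, b), (s, s, m, 24, b, u), (s, s, m, 24, c, k), (s, s, m, 24, t, n), (s, s, m, 24, v, s)}.
Apply σ_{C ≠ c ∧ F ≠ w}; surviving tuples: {(m, d, t, 7, n, b), (m, s, t, 7, b, b), (m, s, t, 7, b, u), (m, s, t, 7, t, n), (m, s, t, 7, v, s), (r, b, b, 8, b, n), (r, b, r, 38, b, n), (r, s, b, 8, b, b), (r, s, b, 8, b, u), (r, s, b, 8, t, n), (r, s, b, 8, v, s), (r, s, r, 38, b, b), (r, s, r, 38, b, u), (r, s, r, 38, t, n), (r, s, r, 38, v, s), (s, d, k, 35, n, b), (s, d, m, 24, n, b), (s, s, k, 35, b, b), (s, s, k, 35, b, u), (s, s, k, 35, t, n), (s, s, k, 35, v, s), (s, s, m, 24, b, b), (s, s, m, 24, b, u), (s, s, m, 24, t, n), (s, s, m, 24, v, s)}
π_{G, E} gives {(b, r), (d, m), (d, s), (s, m), (s, r), (s, s)} (19 duplicate(s) eliminated).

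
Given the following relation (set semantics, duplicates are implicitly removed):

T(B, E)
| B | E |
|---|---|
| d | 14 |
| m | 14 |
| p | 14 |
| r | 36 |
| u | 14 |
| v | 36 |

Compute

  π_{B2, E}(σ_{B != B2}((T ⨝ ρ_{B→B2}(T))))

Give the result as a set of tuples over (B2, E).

{(d, 14), (m, 14), (p, 14), (r, 36), (u, 14), (v, 36)}

ρ[B→B2]: schema becomes (B2, E); tuples unchanged.
Natural join on E: {(d, 14, d), (d, 14, m), (d, 14, p), (d, 14, u), (m, 14, d), (m, 14, m), (m, 14, p), (m, 14, u), (p, 14, d), (p, 14, m), (p, 14, p), (p, 14, u), (r, 36, r), (r, 36, v), (u, 14, d), (u, 14, m), (u, 14, p), (u, 14, u), (v, 36, r), (v, 36, v)}
Filtering on B != B2 leaves {(d, 14, m), (d, 14, p), (d, 14, u), (m, 14, d), (m, 14, p), (m, 14, u), (p, 14, d), (p, 14, m), (p, 14, u), (r, 36, v), (u, 14, d), (u, 14, m), (u, 14, p), (v, 36, r)}.
Keep only column(s) B2, E (8 duplicate(s) eliminated): {(d, 14), (m, 14), (p, 14), (r, 36), (u, 14), (v, 36)}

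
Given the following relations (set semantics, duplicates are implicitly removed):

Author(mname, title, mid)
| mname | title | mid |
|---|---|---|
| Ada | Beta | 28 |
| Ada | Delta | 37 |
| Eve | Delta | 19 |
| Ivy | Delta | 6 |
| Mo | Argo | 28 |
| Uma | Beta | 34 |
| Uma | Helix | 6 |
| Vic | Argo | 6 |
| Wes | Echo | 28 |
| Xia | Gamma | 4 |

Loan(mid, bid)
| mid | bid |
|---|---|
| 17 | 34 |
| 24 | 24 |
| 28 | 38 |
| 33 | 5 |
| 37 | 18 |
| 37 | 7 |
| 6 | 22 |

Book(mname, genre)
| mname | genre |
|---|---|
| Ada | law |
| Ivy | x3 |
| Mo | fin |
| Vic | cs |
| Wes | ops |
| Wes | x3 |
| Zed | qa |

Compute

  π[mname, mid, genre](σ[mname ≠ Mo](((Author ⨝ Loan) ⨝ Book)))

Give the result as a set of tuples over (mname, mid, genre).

{(Ada, 28, law), (Ada, 37, law), (Ivy, 6, x3), (Vic, 6, cs), (Wes, 28, ops), (Wes, 28, x3)}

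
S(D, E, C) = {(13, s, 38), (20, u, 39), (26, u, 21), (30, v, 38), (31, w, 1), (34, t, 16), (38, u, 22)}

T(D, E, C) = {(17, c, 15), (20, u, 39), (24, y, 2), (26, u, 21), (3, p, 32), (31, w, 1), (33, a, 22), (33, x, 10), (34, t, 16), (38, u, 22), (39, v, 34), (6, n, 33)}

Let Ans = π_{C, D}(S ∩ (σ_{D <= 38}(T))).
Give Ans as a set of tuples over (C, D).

{(1, 31), (16, 34), (21, 26), (22, 38), (39, 20)}

Filtering on D <= 38 leaves {(17, c, 15), (20, u, 39), (24, y, 2), (26, u, 21), (3, p, 32), (31, w, 1), (33, a, 22), (33, x, 10), (34, t, 16), (38, u, 22), (6, n, 33)}.
Set intersection of the two operands is {(20, u, 39), (26, u, 21), (31, w, 1), (34, t, 16), (38, u, 22)}.
π_{C, D} gives {(1, 31), (16, 34), (21, 26), (22, 38), (39, 20)}.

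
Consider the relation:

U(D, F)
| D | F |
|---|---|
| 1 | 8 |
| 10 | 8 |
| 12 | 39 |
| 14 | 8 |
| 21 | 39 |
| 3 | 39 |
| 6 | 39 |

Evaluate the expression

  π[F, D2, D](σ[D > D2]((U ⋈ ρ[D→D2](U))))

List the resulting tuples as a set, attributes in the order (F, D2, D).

{(39, 12, 21), (39, 3, 12), (39, 3, 21), (39, 3, 6), (39, 6, 12), (39, 6, 21), (8, 1, 10), (8, 1, 14), (8, 10, 14)}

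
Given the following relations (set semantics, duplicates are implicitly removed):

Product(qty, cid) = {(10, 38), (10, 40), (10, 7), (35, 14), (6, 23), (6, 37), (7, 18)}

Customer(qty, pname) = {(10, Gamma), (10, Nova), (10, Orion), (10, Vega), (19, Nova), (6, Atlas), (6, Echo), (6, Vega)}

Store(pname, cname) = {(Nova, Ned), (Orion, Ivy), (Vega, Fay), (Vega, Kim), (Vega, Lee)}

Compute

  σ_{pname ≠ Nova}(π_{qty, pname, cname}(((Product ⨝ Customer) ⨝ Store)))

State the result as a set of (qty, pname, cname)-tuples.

{(10, Orion, Ivy), (10, Vega, Fay), (10, Vega, Kim), (10, Vega, Lee), (6, Vega, Fay), (6, Vega, Kim), (6, Vega, Lee)}

Product ⋈ Customer (natural join on qty): {(10, 38, Gamma), (10, 38, Nova), (10, 38, Orion), (10, 38, Vega), (10, 40, Gamma), (10, 40, Nova), (10, 40, Orion), (10, 40, Vega), (10, 7, Gamma), (10, 7, Nova), (10, 7, Orion), (10, 7, Vega), (6, 23, Atlas), (6, 23, Echo), (6, 23, Vega), (6, 37, Atlas), (6, 37, Echo), (6, 37, Vega)}
(Product ⨝ Customer) ⋈ Store (natural join on pname): {(10, 38, Nova, Ned), (10, 38, Orion, Ivy), (10, 38, Vega, Fay), (10, 38, Vega, Kim), (10, 38, Vega, Lee), (10, 40, Nova, Ned), (10, 40, Orion, Ivy), (10, 40, Vega, Fay), (10, 40, Vega, Kim), (10, 40, Vega, Lee), (10, 7, Nova, Ned), (10, 7, Orion, Ivy), (10, 7, Vega, Fay), (10, 7, Vega, Kim), (10, 7, Vega, Lee), (6, 23, Vega, Fay), (6, 23, Vega, Kim), (6, 23, Vega, Lee), (6, 37, Vega, Fay), (6, 37, Vega, Kim), (6, 37, Vega, Lee)}
π_{qty, pname, cname} gives {(10, Nova, Ned), (10, Orion, Ivy), (10, Vega, Fay), (10, Vega, Kim), (10, Vega, Lee), (6, Vega, Fay), (6, Vega, Kim), (6, Vega, Lee)} (13 duplicate(s) eliminated).
σ[pname ≠ Nova]: keep tuples satisfying pname ≠ Nova → {(10, Orion, Ivy), (10, Vega, Fay), (10, Vega, Kim), (10, Vega, Lee), (6, Vega, Fay), (6, Vega, Kim), (6, Vega, Lee)}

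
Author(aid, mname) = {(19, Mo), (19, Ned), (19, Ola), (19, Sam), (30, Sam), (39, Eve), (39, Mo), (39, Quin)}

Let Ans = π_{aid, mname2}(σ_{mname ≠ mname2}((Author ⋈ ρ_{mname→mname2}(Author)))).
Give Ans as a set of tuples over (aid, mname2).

{(19, Mo), (19, Ned), (19, Ola), (19, Sam), (39, Eve), (39, Mo), (39, Quin)}

ρ[mname→mname2]: schema becomes (aid, mname2); tuples unchanged.
Joining Author and ρ_{mname→mname2}(Author) on aid yields {(19, Mo, Mo), (19, Mo, Ned), (19, Mo, Ola), (19, Mo, Sam), (19, Ned, Mo), (19, Ned, Ned), (19, Ned, Ola), (19, Ned, Sam), (19, Ola, Mo), (19, Ola, Ned), (19, Ola, Ola), (19, Ola, Sam), (19, Sam, Mo), (19, Sam, Ned), (19, Sam, Ola), (19, Sam, Sam), (30, Sam, Sam), (39, Eve, Eve), (39, Eve, Mo), (39, Eve, Quin), (39, Mo, Eve), (39, Mo, Mo), (39, Mo, Quin), (39, Quin, Eve), (39, Quin, Mo), (39, Quin, Quin)}.
Selection mname ≠ mname2: {(19, Mo, Ned), (19, Mo, Ola), (19, Mo, Sam), (19, Ned, Mo), (19, Ned, Ola), (19, Ned, Sam), (19, Ola, Mo), (19, Ola, Ned), (19, Ola, Sam), (19, Sam, Mo), (19, Sam, Ned), (19, Sam, Ola), (39, Eve, Mo), (39, Eve, Quin), (39, Mo, Eve), (39, Mo, Quin), (39, Quin, Eve), (39, Quin, Mo)}
Projecting to aid, mname2 (11 duplicate(s) eliminated): {(19, Mo), (19, Ned), (19, Ola), (19, Sam), (39, Eve), (39, Mo), (39, Quin)}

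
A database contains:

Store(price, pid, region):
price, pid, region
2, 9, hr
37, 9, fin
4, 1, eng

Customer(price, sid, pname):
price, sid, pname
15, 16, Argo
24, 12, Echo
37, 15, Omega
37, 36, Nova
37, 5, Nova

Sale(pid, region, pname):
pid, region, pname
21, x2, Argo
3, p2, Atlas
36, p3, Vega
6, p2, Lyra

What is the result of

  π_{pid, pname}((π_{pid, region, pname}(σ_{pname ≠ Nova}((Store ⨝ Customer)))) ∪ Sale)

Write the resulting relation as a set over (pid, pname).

Joining Store and Customer on price yields {(37, 9, fin, 15, Omega), (37, 9, fin, 36, Nova), (37, 9, fin, 5, Nova)}.
Selection pname ≠ Nova: {(37, 9, fin, 15, Omega)}
π_{pid, region, pname} gives {(9, fin, Omega)}.
Taking the union: {(21, x2, Argo), (3, p2, Atlas), (36, p3, Vega), (6, p2, Lyra), (9, fin, Omega)}
π_{pid, pname} gives {(21, Argo), (3, Atlas), (36, Vega), (6, Lyra), (9, Omega)}.

{(21, Argo), (3, Atlas), (36, Vega), (6, Lyra), (9, Omega)}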